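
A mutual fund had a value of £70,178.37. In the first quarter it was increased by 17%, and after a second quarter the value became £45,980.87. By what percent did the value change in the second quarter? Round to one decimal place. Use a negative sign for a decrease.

After the first quarter: £70,178.37 × 1.17 = £82108.6929.
Second-quarter multiplier: £45,980.87 ÷ £82108.6929 ≈ 0.56.
That is a change of -44.0%.

-44.0%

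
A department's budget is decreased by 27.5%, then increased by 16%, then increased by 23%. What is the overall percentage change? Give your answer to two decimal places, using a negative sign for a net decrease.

The combined multiplier is 0.725 × 1.16 × 1.23 = 1.03443.
That corresponds to an increase of 3.44%.

3.44%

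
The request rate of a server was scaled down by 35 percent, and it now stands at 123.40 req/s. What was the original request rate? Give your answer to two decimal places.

189.85 req/s

The overall multiplier applied was 0.65.
So the original request rate was 123.40 ÷ 0.65 ≈ 189.85 req/s.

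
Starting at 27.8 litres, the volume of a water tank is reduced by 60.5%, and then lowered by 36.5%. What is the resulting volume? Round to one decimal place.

Each change multiplies by a factor: 0.395 × 0.635 = 0.250825.
27.8 × 0.250825 = 6.972935 ≈ 7.0.

7.0 litres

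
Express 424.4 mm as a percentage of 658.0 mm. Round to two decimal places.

424.4 mm ÷ 658.0 mm ≈ 64.50%.

64.50%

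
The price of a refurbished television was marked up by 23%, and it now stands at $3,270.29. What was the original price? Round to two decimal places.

$2,658.77

The overall multiplier applied was 1.23.
So the original price was $3,270.29 ÷ 1.23 ≈ $2,658.77.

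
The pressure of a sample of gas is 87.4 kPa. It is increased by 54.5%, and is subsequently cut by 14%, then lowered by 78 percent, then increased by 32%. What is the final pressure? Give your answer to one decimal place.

Each change multiplies by a factor: 1.545 × 0.86 × 0.22 × 1.32 = 0.38585448.
87.4 × 0.38585448 = 33.723681552 ≈ 33.7.

33.7 kPa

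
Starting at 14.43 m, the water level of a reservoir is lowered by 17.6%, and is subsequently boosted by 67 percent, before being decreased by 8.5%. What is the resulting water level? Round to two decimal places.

18.17 m

17.6% decrease: 14.43 × 0.824 = 11.89032.
67% increase: 11.89032 × 1.67 = 19.8568344.
8.5% decrease: 19.8568344 × 0.915 = 18.169003476 ≈ 18.17.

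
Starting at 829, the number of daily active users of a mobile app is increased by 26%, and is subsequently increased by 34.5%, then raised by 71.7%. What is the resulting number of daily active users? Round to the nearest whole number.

Each change multiplies by a factor: 1.26 × 1.345 × 1.717 = 2.9097999.
829 × 2.9097999 = 2412.2241171 ≈ 2412.

2412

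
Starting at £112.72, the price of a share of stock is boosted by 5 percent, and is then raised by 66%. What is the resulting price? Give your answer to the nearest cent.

Each change multiplies by a factor: 1.05 × 1.66 = 1.743.
£112.72 × 1.743 = £196.47096 ≈ £196.47.

£196.47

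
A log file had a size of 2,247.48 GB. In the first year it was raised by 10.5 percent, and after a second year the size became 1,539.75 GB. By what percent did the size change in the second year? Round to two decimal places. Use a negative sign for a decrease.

-38.00%

After the first year: 2,247.48 × 1.105 = 2483.4654.
Second-year multiplier: 1,539.75 ÷ 2483.4654 ≈ 0.620001.
That is a change of -38.00%.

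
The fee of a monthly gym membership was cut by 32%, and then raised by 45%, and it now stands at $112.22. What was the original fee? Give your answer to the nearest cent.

The overall multiplier applied was 0.68 × 1.45 = 0.986.
So the original fee was $112.22 ÷ 0.986 ≈ $113.81.

$113.81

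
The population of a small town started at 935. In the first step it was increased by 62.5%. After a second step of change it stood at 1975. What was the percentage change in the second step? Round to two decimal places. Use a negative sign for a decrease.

29.99%

After the first step: 935 × 1.625 = 1519.375.
Second-step multiplier: 1975 ÷ 1519.375 ≈ 1.299877.
That is a change of 29.99%.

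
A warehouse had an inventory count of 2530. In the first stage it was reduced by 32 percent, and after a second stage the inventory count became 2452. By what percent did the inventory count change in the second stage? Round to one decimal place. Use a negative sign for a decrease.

42.5%

After the first stage: 2530 × 0.68 = 1720.4.
Second-stage multiplier: 2452 ÷ 1720.4 ≈ 1.42525.
That is a change of 42.5%.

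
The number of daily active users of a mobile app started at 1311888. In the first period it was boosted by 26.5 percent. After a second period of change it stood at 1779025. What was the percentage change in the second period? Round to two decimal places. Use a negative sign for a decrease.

7.20%

After the first period: 1311888 × 1.265 = 1659538.32.
Second-period multiplier: 1779025 ÷ 1659538.32 ≈ 1.072.
That is a change of 7.20%.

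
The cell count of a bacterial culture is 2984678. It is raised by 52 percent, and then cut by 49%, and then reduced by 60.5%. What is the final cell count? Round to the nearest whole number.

Each change multiplies by a factor: 1.52 × 0.51 × 0.395 = 0.306204.
2984678 × 0.306204 = 913920.342312 ≈ 913920.

913920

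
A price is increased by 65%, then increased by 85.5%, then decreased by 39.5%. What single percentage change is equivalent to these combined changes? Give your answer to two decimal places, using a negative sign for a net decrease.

A 65% increase multiplies by 1.65.
Then an 85.5% increase: 1.65 × 1.855 = 3.06075.
Then a 39.5% decrease: 3.06075 × 0.605 = 1.85175375.
Overall factor 1.85175375, i.e. 85.18%.

85.18%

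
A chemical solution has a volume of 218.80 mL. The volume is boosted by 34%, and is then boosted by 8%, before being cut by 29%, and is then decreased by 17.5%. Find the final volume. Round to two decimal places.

185.48 mL

Each change multiplies by a factor: 1.34 × 1.08 × 0.71 × 0.825 = 0.8476974.
218.80 × 0.8476974 = 185.47619112 ≈ 185.48.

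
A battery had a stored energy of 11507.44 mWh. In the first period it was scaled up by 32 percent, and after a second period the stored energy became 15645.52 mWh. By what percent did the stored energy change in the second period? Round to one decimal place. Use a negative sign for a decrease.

3.0%

After the first period: 11507.44 × 1.32 = 15189.8208.
Second-period multiplier: 15645.52 ÷ 15189.8208 ≈ 1.03.
That is a change of 3.0%.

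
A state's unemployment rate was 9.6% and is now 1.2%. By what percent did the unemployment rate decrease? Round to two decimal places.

87.50%

The change is 1.2 − 9.6 = -8.4 percentage points.
Relative to the original 9.6%, that is -8.4 ÷ 9.6 = -87.50%.
So the unemployment rate fell by 87.50%.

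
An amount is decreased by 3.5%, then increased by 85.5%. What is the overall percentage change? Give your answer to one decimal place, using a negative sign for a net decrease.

A 3.5% decrease multiplies by 0.965.
Then an 85.5% increase: 0.965 × 1.855 = 1.790075.
Overall factor 1.790075, i.e. 79.0%.

79.0%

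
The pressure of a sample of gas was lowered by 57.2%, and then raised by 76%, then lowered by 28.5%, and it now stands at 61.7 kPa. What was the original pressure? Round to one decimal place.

The overall multiplier applied was 0.428 × 1.76 × 0.715 = 0.5385952.
So the original pressure was 61.7 ÷ 0.5385952 ≈ 114.6 kPa.

114.6 kPa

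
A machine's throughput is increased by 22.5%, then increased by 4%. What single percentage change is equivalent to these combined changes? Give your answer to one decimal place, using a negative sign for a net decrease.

27.4%

The combined multiplier is 1.225 × 1.04 = 1.274.
That corresponds to an increase of 27.4%.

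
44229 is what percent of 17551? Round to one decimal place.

44229 ÷ 17551 ≈ 252.0%.

252.0%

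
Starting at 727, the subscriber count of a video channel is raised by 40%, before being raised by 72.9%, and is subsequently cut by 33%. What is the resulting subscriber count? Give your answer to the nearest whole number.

After the 40% increase: 727 × 1.4 = 1017.8.
72.9% increase: 1017.8 × 1.729 = 1759.7762.
33% decrease: 1759.7762 × 0.67 = 1179.050054 ≈ 1179.

1179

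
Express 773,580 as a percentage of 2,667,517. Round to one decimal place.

773,580 ÷ 2,667,517 ≈ 29.0%.

29.0%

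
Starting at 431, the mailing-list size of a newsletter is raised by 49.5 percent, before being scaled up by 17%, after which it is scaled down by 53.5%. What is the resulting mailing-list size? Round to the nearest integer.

351

After the 49.5% increase: 431 × 1.495 = 644.345.
17% increase: 644.345 × 1.17 = 753.88365.
After the 53.5% decrease: 753.88365 × 0.465 = 350.55589725 ≈ 351.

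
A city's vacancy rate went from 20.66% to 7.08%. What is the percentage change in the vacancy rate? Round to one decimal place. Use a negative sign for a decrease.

The change is 7.08 − 20.66 = -13.58 percentage points.
Relative to the original 20.66%, that is -13.58 ÷ 20.66 ≈ -65.7%.

-65.7%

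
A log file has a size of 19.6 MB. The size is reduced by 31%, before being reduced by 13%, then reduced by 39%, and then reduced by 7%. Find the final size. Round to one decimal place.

Apply the 31% decrease: 19.6 × 0.69 = 13.524.
Apply the 13% decrease: 13.524 × 0.87 = 11.76588.
39% decrease: 11.76588 × 0.61 = 7.1771868.
7% decrease: 7.1771868 × 0.93 = 6.674783724 ≈ 6.7.

6.7 MB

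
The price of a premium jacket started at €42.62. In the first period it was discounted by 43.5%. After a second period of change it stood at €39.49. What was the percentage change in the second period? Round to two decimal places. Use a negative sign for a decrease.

After the first period: €42.62 × 0.565 = €24.0803.
Second-period multiplier: €39.49 ÷ €24.0803 ≈ 1.63993.
That is a change of 63.99%.

63.99%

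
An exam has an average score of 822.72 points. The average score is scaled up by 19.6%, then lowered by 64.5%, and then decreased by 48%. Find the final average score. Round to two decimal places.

181.64 points

Each change multiplies by a factor: 1.196 × 0.355 × 0.52 = 0.2207816.
822.72 × 0.2207816 = 181.641437952 ≈ 181.64.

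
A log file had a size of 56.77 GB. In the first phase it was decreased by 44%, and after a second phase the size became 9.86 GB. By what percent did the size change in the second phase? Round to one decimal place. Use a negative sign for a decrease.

After the first phase: 56.77 × 0.56 = 31.7912.
Second-phase multiplier: 9.86 ÷ 31.7912 ≈ 0.31015.
That is a change of -69.0%.

-69.0%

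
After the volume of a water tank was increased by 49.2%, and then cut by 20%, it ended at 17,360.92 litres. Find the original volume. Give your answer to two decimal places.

14,545.01 litres

The overall multiplier applied was 1.492 × 0.8 = 1.1936.
So the original volume was 17,360.92 ÷ 1.1936 ≈ 14,545.01 litres.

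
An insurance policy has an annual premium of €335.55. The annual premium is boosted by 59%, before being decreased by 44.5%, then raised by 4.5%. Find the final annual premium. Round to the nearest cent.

€309.43

After the 59% increase: €335.55 × 1.59 = €533.5245.
After the 44.5% decrease: €533.5245 × 0.555 = €296.1060975.
Apply the 4.5% increase: €296.1060975 × 1.045 = €309.4308718875 ≈ €309.43.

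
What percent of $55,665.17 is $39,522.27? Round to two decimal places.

$39,522.27 ÷ $55,665.17 ≈ 71.00%.

71.00%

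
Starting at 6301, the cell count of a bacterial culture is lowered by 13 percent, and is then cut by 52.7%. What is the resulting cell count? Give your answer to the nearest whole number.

Each change multiplies by a factor: 0.87 × 0.473 = 0.41151.
6301 × 0.41151 = 2592.92451 ≈ 2593.

2593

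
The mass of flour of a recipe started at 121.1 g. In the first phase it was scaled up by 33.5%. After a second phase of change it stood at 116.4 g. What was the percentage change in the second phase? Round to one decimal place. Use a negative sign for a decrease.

After the first phase: 121.1 × 1.335 = 161.6685.
Second-phase multiplier: 116.4 ÷ 161.6685 ≈ 0.71999.
That is a change of -28.0%.

-28.0%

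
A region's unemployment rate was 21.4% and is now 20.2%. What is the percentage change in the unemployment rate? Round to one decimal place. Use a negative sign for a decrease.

-5.6%

The change is 20.2 − 21.4 = -1.2 percentage points.
Relative to the original 21.4%, that is -1.2 ÷ 21.4 ≈ -5.6%.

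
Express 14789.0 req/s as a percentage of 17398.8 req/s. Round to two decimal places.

14789.0 req/s ÷ 17398.8 req/s ≈ 85.00%.

85.00%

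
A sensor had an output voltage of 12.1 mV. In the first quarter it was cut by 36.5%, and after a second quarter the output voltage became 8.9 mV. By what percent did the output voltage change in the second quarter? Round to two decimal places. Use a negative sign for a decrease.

After the first quarter: 12.1 × 0.635 = 7.6835.
Second-quarter multiplier: 8.9 ÷ 7.6835 ≈ 1.158326.
That is a change of 15.83%.

15.83%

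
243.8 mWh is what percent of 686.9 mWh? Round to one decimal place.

35.5%

243.8 mWh ÷ 686.9 mWh ≈ 35.5%.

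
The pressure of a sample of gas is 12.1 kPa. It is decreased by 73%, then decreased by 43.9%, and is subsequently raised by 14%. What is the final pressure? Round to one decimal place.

2.1 kPa

Each change multiplies by a factor: 0.27 × 0.561 × 1.14 = 0.1726758.
12.1 × 0.1726758 = 2.08937718 ≈ 2.1.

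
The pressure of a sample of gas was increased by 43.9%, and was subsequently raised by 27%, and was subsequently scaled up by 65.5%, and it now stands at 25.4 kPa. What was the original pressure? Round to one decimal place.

Undoing the 65.5% increase: 25.4 ÷ 1.655 ≈ 15.347432.
Undoing the 27% increase: 15.347432 ÷ 1.27 ≈ 12.084592.
Undoing the 43.9% increase: 12.084592 ÷ 1.439 ≈ 8.4 kPa.

8.4 kPa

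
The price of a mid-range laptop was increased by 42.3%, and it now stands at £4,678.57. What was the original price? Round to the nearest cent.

£3,287.82

The overall multiplier applied was 1.423.
So the original price was £4,678.57 ÷ 1.423 ≈ £3,287.82.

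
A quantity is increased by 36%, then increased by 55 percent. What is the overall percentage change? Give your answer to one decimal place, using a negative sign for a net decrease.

110.8%

The combined multiplier is 1.36 × 1.55 = 2.108.
That corresponds to an increase of 110.8%.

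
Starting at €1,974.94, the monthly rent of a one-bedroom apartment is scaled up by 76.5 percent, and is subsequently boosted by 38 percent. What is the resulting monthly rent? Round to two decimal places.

€4,810.36

Apply the 76.5% increase: €1,974.94 × 1.765 = €3485.7691.
After the 38% increase: €3485.7691 × 1.38 = €4810.361358 ≈ €4,810.36.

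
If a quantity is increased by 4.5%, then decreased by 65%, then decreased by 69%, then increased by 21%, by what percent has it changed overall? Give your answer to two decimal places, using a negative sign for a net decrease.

A 4.5% increase multiplies by 1.045.
Then a 65% decrease: 1.045 × 0.35 = 0.36575.
Then a 69% decrease: 0.36575 × 0.31 = 0.1133825.
Then a 21% increase: 0.1133825 × 1.21 = 0.137192825.
Overall factor 0.137192825, i.e. -86.28%.

-86.28%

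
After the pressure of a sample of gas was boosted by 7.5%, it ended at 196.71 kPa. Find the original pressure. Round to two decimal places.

182.99 kPa

The overall multiplier applied was 1.075.
So the original pressure was 196.71 ÷ 1.075 ≈ 182.99 kPa.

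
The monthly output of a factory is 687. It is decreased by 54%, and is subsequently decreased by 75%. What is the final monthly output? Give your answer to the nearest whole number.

79

54% decrease: 687 × 0.46 = 316.02.
Apply the 75% decrease: 316.02 × 0.25 = 79.005 ≈ 79.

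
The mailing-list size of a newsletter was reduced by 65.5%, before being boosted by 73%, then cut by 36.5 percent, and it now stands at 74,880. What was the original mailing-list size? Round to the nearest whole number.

The overall multiplier applied was 0.345 × 1.73 × 0.635 = 0.37899975.
So the original mailing-list size was 74,880 ÷ 0.37899975 ≈ 197,573.

197,573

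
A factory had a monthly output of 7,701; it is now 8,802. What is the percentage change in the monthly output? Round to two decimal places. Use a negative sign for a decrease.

Change: 8,802 − 7,701 = 1,101.
Relative to the original: 1,101 ÷ 7,701 ≈ 14.30%.

14.30%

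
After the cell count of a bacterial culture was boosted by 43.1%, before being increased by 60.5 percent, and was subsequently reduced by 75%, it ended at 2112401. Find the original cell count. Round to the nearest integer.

Undoing the 75% decrease: 2112401 ÷ 0.25 = 8449604.
Undoing the 60.5% increase: 8449604 ÷ 1.605 ≈ 5264550.778816.
Undoing the 43.1% increase: 5264550.778816 ÷ 1.431 ≈ 3678931.

3678931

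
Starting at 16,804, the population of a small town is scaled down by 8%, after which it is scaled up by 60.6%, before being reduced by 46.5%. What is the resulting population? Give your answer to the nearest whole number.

Each change multiplies by a factor: 0.92 × 1.606 × 0.535 = 0.7904732.
16,804 × 0.7904732 = 13283.1116528 ≈ 13,283.

13,283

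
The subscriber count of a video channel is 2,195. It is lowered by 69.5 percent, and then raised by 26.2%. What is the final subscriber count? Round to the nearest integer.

845

Apply the 69.5% decrease: 2,195 × 0.305 = 669.475.
Apply the 26.2% increase: 669.475 × 1.262 = 844.87745 ≈ 845.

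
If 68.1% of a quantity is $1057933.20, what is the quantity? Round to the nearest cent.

$1553499.56

$1057933.20 ÷ 0.681 ≈ $1553499.56.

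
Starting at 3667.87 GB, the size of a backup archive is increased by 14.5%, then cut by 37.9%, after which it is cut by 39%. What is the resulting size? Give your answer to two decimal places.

Each change multiplies by a factor: 1.145 × 0.621 × 0.61 = 0.43373745.
3667.87 × 0.43373745 = 1590.8925807315 ≈ 1590.89.

1590.89 GB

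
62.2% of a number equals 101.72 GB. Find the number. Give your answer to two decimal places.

163.54 GB

101.72 GB ÷ 0.622 ≈ 163.54 GB.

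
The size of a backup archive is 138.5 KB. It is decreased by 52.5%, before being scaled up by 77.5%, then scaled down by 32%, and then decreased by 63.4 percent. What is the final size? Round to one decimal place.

29.1 KB

After the 52.5% decrease: 138.5 × 0.475 = 65.7875.
After the 77.5% increase: 65.7875 × 1.775 = 116.7728125.
Apply the 32% decrease: 116.7728125 × 0.68 = 79.4055125.
After the 63.4% decrease: 79.4055125 × 0.366 = 29.062417575 ≈ 29.1.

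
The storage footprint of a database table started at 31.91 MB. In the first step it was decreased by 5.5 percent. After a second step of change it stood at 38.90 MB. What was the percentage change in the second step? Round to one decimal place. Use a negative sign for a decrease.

29.0%

After the first step: 31.91 × 0.945 = 30.15495.
Second-step multiplier: 38.90 ÷ 30.15495 ≈ 1.29.
That is a change of 29.0%.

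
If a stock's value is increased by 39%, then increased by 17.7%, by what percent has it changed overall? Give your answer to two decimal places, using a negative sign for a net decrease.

The combined multiplier is 1.39 × 1.177 = 1.63603.
That corresponds to an increase of 63.60%.

63.60%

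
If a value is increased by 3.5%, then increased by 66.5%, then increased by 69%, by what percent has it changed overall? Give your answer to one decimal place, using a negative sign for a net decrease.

191.2%

A 3.5% increase multiplies by 1.035.
Then a 66.5% increase: 1.035 × 1.665 = 1.723275.
Then a 69% increase: 1.723275 × 1.69 = 2.91233475.
Overall factor 2.91233475, i.e. 191.2%.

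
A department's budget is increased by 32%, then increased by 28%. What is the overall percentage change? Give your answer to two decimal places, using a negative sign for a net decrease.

The combined multiplier is 1.32 × 1.28 = 1.6896.
That corresponds to an increase of 68.96%.

68.96%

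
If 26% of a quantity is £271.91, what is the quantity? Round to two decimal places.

£271.91 ÷ 0.26 ≈ £1045.81.

£1045.81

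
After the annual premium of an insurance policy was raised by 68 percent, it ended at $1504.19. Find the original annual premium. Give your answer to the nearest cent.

$895.35

The overall multiplier applied was 1.68.
So the original annual premium was $1504.19 ÷ 1.68 ≈ $895.35.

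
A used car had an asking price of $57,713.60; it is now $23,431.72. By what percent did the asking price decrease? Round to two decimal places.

59.40%

Change: $23,431.72 − $57,713.60 = -$34,281.88.
Relative to the original: -$34,281.88 ÷ $57,713.60 ≈ -59.40%.
So the asking price decreased by 59.40%.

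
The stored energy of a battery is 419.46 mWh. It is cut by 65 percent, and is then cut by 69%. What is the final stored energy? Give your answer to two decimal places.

65% decrease: 419.46 × 0.35 = 146.811.
Apply the 69% decrease: 146.811 × 0.31 = 45.51141 ≈ 45.51.

45.51 mWh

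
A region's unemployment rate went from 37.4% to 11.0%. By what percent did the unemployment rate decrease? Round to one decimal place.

70.6%

The change is 11.0 − 37.4 = -26.4 percentage points.
Relative to the original 37.4%, that is -26.4 ÷ 37.4 ≈ -70.6%.
So the unemployment rate fell by 70.6%.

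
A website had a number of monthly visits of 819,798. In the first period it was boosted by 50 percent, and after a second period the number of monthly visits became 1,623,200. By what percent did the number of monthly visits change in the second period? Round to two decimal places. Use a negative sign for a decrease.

32.00%

After the first period: 819,798 × 1.5 = 1229697.
Second-period multiplier: 1,623,200 ÷ 1229697 ≈ 1.32.
That is a change of 32.00%.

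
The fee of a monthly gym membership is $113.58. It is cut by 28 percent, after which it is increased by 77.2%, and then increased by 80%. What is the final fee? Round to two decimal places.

$260.84

Each change multiplies by a factor: 0.72 × 1.772 × 1.8 = 2.296512.
$113.58 × 2.296512 = $260.83783296 ≈ $260.84.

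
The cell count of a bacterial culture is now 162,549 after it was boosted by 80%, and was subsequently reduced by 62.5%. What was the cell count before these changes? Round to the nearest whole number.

240,813

The overall multiplier applied was 1.8 × 0.375 = 0.675.
So the original cell count was 162,549 ÷ 0.675 ≈ 240,813.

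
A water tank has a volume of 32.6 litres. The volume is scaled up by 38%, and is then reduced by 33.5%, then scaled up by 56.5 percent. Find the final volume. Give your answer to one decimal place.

Apply the 38% increase: 32.6 × 1.38 = 44.988.
After the 33.5% decrease: 44.988 × 0.665 = 29.91702.
Apply the 56.5% increase: 29.91702 × 1.565 = 46.8201363 ≈ 46.8.

46.8 litres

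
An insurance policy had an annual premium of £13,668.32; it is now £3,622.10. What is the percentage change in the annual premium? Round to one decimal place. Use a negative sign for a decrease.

-73.5%

Change: £3,622.10 − £13,668.32 = -£10,046.22.
Relative to the original: -£10,046.22 ÷ £13,668.32 ≈ -73.5%.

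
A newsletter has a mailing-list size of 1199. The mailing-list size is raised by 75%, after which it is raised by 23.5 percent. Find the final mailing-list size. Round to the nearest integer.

Apply the 75% increase: 1199 × 1.75 = 2098.25.
After the 23.5% increase: 2098.25 × 1.235 = 2591.33875 ≈ 2591.

2591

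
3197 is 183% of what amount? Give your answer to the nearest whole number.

3197 ÷ 1.83 ≈ 1747.

1747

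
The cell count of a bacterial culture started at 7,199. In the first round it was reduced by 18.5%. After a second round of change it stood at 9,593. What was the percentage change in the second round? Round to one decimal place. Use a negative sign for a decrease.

63.5%

After the first round: 7,199 × 0.815 = 5867.185.
Second-round multiplier: 9,593 ÷ 5867.185 ≈ 1.63503.
That is a change of 63.5%.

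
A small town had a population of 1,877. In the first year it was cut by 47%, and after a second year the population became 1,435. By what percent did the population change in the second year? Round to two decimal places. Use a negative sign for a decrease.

After the first year: 1,877 × 0.53 = 994.81.
Second-year multiplier: 1,435 ÷ 994.81 ≈ 1.442487.
That is a change of 44.25%.

44.25%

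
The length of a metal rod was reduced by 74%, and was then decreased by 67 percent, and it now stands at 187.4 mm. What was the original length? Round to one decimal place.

2,184.1 mm

The overall multiplier applied was 0.26 × 0.33 = 0.0858.
So the original length was 187.4 ÷ 0.0858 ≈ 2,184.1 mm.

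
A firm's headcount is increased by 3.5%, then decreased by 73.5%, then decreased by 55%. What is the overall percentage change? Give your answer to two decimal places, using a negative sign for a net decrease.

A 3.5% increase multiplies by 1.035.
Then a 73.5% decrease: 1.035 × 0.265 = 0.274275.
Then a 55% decrease: 0.274275 × 0.45 = 0.12342375.
Overall factor 0.12342375, i.e. -87.66%.

-87.66%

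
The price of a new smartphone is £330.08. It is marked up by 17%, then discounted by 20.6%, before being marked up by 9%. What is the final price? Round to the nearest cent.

After the 17% increase: £330.08 × 1.17 = £386.1936.
After the 20.6% decrease: £386.1936 × 0.794 = £306.6377184.
Apply the 9% increase: £306.6377184 × 1.09 = £334.235113056 ≈ £334.24.

£334.24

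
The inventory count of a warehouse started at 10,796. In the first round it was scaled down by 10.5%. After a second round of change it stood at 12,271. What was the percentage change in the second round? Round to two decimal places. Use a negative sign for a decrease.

27.00%

After the first round: 10,796 × 0.895 = 9662.42.
Second-round multiplier: 12,271 ÷ 9662.42 ≈ 1.269972.
That is a change of 27.00%.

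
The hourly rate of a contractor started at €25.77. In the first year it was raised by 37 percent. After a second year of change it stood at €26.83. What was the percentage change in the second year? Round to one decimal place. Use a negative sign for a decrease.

-24.0%

After the first year: €25.77 × 1.37 = €35.3049.
Second-year multiplier: €26.83 ÷ €35.3049 ≈ 0.75995.
That is a change of -24.0%.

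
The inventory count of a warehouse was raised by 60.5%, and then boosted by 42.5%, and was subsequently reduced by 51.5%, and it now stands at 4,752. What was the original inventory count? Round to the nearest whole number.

4,284

Undoing the 51.5% decrease: 4,752 ÷ 0.485 ≈ 9797.938144.
Undoing the 42.5% increase: 9797.938144 ÷ 1.425 ≈ 6875.746066.
Undoing the 60.5% increase: 6875.746066 ÷ 1.605 ≈ 4,284.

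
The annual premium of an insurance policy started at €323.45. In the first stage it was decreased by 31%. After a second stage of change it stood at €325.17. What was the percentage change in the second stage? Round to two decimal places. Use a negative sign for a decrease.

45.70%

After the first stage: €323.45 × 0.69 = €223.1805.
Second-stage multiplier: €325.17 ÷ €223.1805 ≈ 1.456982.
That is a change of 45.70%.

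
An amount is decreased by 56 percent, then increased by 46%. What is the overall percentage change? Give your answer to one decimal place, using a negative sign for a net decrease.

-35.8%

A 56% decrease multiplies by 0.44.
Then a 46% increase: 0.44 × 1.46 = 0.6424.
Overall factor 0.6424, i.e. -35.8%.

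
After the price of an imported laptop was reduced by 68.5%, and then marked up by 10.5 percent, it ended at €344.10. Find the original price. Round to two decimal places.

Undoing the 10.5% increase: €344.10 ÷ 1.105 ≈ €311.402715.
Undoing the 68.5% decrease: €311.402715 ÷ 0.315 ≈ €988.58.

€988.58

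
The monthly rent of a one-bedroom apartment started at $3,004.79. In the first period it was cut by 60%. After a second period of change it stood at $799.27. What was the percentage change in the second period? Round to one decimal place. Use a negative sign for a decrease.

-33.5%

After the first period: $3,004.79 × 0.4 = $1201.916.
Second-period multiplier: $799.27 ÷ $1201.916 ≈ 0.665.
That is a change of -33.5%.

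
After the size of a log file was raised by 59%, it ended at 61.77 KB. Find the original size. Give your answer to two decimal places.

38.85 KB

The overall multiplier applied was 1.59.
So the original size was 61.77 ÷ 1.59 ≈ 38.85 KB.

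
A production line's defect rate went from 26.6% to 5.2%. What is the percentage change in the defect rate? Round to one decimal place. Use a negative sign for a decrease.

-80.5%

The change is 5.2 − 26.6 = -21.4 percentage points.
Relative to the original 26.6%, that is -21.4 ÷ 26.6 ≈ -80.5%.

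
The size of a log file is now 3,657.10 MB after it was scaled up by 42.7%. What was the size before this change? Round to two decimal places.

The overall multiplier applied was 1.427.
So the original size was 3,657.10 ÷ 1.427 ≈ 2,562.79 MB.

2,562.79 MB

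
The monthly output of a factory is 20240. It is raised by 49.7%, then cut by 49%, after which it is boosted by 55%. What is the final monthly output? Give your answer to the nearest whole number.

23952

Each change multiplies by a factor: 1.497 × 0.51 × 1.55 = 1.1833785.
20240 × 1.1833785 = 23951.58084 ≈ 23952.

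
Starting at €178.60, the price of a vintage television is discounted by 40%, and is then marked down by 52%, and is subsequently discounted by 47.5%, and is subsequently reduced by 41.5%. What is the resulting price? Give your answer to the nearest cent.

€15.80

After the 40% decrease: €178.60 × 0.6 = €107.16.
Apply the 52% decrease: €107.16 × 0.48 = €51.4368.
Apply the 47.5% decrease: €51.4368 × 0.525 = €27.00432.
After the 41.5% decrease: €27.00432 × 0.585 = €15.7975272 ≈ €15.80.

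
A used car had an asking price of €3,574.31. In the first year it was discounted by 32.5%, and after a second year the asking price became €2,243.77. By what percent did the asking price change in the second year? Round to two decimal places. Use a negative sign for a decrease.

-7.00%

After the first year: €3,574.31 × 0.675 = €2412.65925.
Second-year multiplier: €2,243.77 ÷ €2412.65925 ≈ 0.929999.
That is a change of -7.00%.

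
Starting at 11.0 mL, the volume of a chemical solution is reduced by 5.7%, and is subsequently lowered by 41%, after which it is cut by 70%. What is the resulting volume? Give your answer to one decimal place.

1.8 mL

Each change multiplies by a factor: 0.943 × 0.59 × 0.3 = 0.166911.
11.0 × 0.166911 = 1.836021 ≈ 1.8.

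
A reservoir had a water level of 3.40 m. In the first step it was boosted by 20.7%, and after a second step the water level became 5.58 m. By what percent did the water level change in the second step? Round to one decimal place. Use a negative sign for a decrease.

36.0%

After the first step: 3.40 × 1.207 = 4.1038.
Second-step multiplier: 5.58 ÷ 4.1038 ≈ 1.35972.
That is a change of 36.0%.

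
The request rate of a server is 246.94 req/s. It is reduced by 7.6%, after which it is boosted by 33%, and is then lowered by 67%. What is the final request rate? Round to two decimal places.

Each change multiplies by a factor: 0.924 × 1.33 × 0.33 = 0.4055436.
246.94 × 0.4055436 = 100.144936584 ≈ 100.14.

100.14 req/s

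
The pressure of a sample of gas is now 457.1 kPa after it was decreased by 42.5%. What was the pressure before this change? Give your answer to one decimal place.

The overall multiplier applied was 0.575.
So the original pressure was 457.1 ÷ 0.575 ≈ 795.0 kPa.

795.0 kPa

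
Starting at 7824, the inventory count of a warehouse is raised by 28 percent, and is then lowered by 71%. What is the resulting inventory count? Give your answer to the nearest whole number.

Apply the 28% increase: 7824 × 1.28 = 10014.72.
71% decrease: 10014.72 × 0.29 = 2904.2688 ≈ 2904.

2904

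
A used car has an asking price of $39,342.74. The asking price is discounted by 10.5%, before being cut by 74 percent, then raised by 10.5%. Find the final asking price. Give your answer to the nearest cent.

Each change multiplies by a factor: 0.895 × 0.26 × 1.105 = 0.2571335.
$39,342.74 × 0.2571335 = $10116.33643579 ≈ $10,116.34.

$10,116.34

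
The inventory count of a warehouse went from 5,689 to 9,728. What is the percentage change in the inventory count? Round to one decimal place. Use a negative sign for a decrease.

Change: 9,728 − 5,689 = 4,039.
Relative to the original: 4,039 ÷ 5,689 ≈ 71.0%.

71.0%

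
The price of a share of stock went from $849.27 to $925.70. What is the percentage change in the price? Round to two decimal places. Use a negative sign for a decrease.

Change: $925.70 − $849.27 = $76.43.
Relative to the original: $76.43 ÷ $849.27 ≈ 9.00%.

9.00%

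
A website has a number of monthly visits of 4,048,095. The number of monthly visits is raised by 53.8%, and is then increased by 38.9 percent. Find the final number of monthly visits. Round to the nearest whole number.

8,647,872

Each change multiplies by a factor: 1.538 × 1.389 = 2.136282.
4,048,095 × 2.136282 = 8647872.48279 ≈ 8,647,872.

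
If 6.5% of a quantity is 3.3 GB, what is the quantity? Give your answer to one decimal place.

3.3 GB ÷ 0.065 ≈ 50.8 GB.

50.8 GB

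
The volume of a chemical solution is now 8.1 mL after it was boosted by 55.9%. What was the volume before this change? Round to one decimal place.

The overall multiplier applied was 1.559.
So the original volume was 8.1 ÷ 1.559 ≈ 5.2 mL.

5.2 mL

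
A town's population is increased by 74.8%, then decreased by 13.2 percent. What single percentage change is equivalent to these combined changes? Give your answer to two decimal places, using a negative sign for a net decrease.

A 74.8% increase multiplies by 1.748.
Then a 13.2% decrease: 1.748 × 0.868 = 1.517264.
Overall factor 1.517264, i.e. 51.73%.

51.73%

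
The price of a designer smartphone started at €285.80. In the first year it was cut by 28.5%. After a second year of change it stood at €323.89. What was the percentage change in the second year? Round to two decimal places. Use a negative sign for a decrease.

After the first year: €285.80 × 0.715 = €204.347.
Second-year multiplier: €323.89 ÷ €204.347 ≈ 1.585.
That is a change of 58.50%.

58.50%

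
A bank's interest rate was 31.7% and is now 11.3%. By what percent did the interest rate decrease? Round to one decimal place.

The change is 11.3 − 31.7 = -20.4 percentage points.
Relative to the original 31.7%, that is -20.4 ÷ 31.7 ≈ -64.4%.
So the interest rate fell by 64.4%.

64.4%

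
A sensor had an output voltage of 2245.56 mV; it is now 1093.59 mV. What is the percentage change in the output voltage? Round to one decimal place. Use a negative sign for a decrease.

Change: 1093.59 − 2245.56 = -1151.97.
Relative to the original: -1151.97 ÷ 2245.56 ≈ -51.3%.

-51.3%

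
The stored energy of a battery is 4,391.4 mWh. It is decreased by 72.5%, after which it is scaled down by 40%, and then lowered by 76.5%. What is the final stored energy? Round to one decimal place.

Each change multiplies by a factor: 0.275 × 0.6 × 0.235 = 0.038775.
4,391.4 × 0.038775 = 170.276535 ≈ 170.3.

170.3 mWh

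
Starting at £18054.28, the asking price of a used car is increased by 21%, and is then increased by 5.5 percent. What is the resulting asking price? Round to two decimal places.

£23047.19

21% increase: £18054.28 × 1.21 = £21845.6788.
Apply the 5.5% increase: £21845.6788 × 1.055 = £23047.191134 ≈ £23047.19.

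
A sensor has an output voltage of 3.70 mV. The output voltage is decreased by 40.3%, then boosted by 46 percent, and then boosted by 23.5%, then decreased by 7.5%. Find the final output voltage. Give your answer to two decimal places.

3.68 mV

After the 40.3% decrease: 3.70 × 0.597 = 2.2089.
After the 46% increase: 2.2089 × 1.46 = 3.224994.
23.5% increase: 3.224994 × 1.235 = 3.98286759.
After the 7.5% decrease: 3.98286759 × 0.925 = 3.68415252075 ≈ 3.68.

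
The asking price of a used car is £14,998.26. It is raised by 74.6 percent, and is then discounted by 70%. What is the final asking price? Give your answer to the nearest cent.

After the 74.6% increase: £14,998.26 × 1.746 = £26186.96196.
Apply the 70% decrease: £26186.96196 × 0.3 = £7856.088588 ≈ £7,856.09.

£7,856.09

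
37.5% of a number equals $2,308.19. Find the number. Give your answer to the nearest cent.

$6,155.17

$2,308.19 ÷ 0.375 ≈ $6,155.17.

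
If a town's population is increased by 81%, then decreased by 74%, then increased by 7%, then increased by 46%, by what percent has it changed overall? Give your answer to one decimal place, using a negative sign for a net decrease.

An 81% increase multiplies by 1.81.
Then a 74% decrease: 1.81 × 0.26 = 0.4706.
Then a 7% increase: 0.4706 × 1.07 = 0.503542.
Then a 46% increase: 0.503542 × 1.46 = 0.73517132.
Overall factor 0.73517132, i.e. -26.5%.

-26.5%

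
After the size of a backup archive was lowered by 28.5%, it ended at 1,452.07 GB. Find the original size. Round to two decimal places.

2,030.87 GB

The overall multiplier applied was 0.715.
So the original size was 1,452.07 ÷ 0.715 ≈ 2,030.87 GB.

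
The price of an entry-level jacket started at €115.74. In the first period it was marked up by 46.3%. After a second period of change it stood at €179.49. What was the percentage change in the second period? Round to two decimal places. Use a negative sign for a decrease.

After the first period: €115.74 × 1.463 = €169.32762.
Second-period multiplier: €179.49 ÷ €169.32762 ≈ 1.060016.
That is a change of 6.00%.

6.00%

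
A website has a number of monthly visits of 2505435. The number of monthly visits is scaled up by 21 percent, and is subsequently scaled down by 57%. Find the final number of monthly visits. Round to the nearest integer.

1303578

21% increase: 2505435 × 1.21 = 3031576.35.
57% decrease: 3031576.35 × 0.43 = 1303577.8305 ≈ 1303578.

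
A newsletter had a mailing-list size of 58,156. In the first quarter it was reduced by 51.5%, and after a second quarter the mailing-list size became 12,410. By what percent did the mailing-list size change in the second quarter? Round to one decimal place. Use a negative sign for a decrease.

-56.0%

After the first quarter: 58,156 × 0.485 = 28205.66.
Second-quarter multiplier: 12,410 ÷ 28205.66 ≈ 0.43998.
That is a change of -56.0%.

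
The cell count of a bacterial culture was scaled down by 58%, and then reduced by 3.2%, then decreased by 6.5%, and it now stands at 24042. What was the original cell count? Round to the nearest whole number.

63246

The overall multiplier applied was 0.42 × 0.968 × 0.935 = 0.3801336.
So the original cell count was 24042 ÷ 0.3801336 ≈ 63246.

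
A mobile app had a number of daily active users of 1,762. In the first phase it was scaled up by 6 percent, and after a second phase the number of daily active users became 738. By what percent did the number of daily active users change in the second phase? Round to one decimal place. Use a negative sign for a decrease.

-60.5%

After the first phase: 1,762 × 1.06 = 1867.72.
Second-phase multiplier: 738 ÷ 1867.72 ≈ 0.39513.
That is a change of -60.5%.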